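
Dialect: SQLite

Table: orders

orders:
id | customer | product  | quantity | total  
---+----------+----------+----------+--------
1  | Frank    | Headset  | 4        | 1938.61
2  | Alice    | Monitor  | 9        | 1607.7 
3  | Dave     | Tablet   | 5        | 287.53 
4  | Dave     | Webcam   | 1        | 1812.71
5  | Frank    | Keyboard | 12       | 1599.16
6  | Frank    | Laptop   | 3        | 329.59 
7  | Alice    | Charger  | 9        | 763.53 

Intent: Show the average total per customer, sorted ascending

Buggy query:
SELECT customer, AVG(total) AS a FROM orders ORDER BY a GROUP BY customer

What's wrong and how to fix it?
Bug: ORDER BY appears before GROUP BY; SQL clause order requires GROUP BY first

Fix: Move ORDER BY to the end, after GROUP BY

Corrected query:
SELECT customer, AVG(total) AS a FROM orders GROUP BY customer ORDER BY a

Result:
customer | a       
---------+---------
Dave     | 1050.12 
Alice    | 1185.615
Frank    | 1289.12 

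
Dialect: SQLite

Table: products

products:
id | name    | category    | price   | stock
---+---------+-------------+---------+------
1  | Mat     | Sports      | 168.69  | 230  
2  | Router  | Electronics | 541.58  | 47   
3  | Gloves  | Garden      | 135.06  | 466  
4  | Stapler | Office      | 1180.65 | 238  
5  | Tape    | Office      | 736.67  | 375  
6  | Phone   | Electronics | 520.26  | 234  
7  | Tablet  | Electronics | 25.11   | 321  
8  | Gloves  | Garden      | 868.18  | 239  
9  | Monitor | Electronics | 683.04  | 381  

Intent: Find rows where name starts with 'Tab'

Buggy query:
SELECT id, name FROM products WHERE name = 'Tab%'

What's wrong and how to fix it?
Bug: Wildcards only work with LIKE; '=' treats '%' as a literal character

Fix: Use LIKE for wildcard pattern matching

Corrected query:
SELECT id, name FROM products WHERE name LIKE 'Tab%'

Result:
id | name  
---+-------
7  | Tablet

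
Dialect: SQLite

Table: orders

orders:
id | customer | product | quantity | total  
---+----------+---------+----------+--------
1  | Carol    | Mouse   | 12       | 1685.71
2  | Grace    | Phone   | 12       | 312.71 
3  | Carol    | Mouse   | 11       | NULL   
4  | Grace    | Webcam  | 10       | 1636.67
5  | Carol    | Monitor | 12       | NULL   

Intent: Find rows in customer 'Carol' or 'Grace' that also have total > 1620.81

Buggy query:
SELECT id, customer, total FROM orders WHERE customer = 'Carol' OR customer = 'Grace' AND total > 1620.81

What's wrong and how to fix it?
Bug: Without parentheses, AND is evaluated before OR, so the total filter only applies to the 'Grace' branch

Fix: Add parentheses around the OR so the AND applies to both alternatives

Corrected query:
SELECT id, customer, total FROM orders WHERE (customer = 'Carol' OR customer = 'Grace') AND total > 1620.81

Result:
id | customer | total  
---+----------+--------
1  | Carol    | 1685.71
4  | Grace    | 1636.67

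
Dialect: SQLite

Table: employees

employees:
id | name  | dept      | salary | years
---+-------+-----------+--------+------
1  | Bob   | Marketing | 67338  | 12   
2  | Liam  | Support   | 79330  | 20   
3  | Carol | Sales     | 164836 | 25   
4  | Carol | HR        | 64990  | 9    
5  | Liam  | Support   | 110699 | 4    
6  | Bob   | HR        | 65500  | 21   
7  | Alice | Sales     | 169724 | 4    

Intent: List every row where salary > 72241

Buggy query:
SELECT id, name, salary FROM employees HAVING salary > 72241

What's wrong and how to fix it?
Bug: This is a non-aggregate query (no GROUP BY, no aggregates), so in SQLite the HAVING clause is invalid here; a row-level condition belongs in WHERE

Fix: Replace HAVING with WHERE since the condition applies to individual rows

Corrected query:
SELECT id, name, salary FROM employees WHERE salary > 72241

Result:
id | name  | salary
---+-------+-------
2  | Liam  | 79330 
3  | Carol | 164836
5  | Liam  | 110699
7  | Alice | 169724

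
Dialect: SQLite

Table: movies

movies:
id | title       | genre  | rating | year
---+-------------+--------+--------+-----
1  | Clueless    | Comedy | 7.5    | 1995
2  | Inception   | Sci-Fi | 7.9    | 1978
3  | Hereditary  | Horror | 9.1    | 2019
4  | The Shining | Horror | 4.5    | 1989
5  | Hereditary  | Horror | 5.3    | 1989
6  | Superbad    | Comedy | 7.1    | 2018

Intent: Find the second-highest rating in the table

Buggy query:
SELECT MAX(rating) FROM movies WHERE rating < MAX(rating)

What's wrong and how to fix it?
Bug: MAX(rating) on the right of the comparison is an aggregate-in-WHERE error

Fix: Compute the overall MAX in a subquery, then take MAX of rows below it

Corrected query:
SELECT MAX(rating) FROM movies WHERE rating < (SELECT MAX(rating) FROM movies)

Result:
MAX(rating)
-----------
7.9        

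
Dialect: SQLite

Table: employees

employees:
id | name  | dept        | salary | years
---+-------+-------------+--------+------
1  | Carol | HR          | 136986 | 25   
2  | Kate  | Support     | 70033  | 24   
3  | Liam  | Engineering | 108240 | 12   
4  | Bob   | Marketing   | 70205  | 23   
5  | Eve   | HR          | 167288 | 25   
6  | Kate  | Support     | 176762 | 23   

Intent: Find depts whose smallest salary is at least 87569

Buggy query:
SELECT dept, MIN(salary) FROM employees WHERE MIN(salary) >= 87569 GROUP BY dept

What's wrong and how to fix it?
Bug: Aggregates like MIN are computed per group after WHERE runs

Fix: Replace WHERE with HAVING after the GROUP BY

Corrected query:
SELECT dept, MIN(salary) FROM employees GROUP BY dept HAVING MIN(salary) >= 87569

Result:
dept        | MIN(salary)
------------+------------
Engineering | 108240     
HR          | 136986     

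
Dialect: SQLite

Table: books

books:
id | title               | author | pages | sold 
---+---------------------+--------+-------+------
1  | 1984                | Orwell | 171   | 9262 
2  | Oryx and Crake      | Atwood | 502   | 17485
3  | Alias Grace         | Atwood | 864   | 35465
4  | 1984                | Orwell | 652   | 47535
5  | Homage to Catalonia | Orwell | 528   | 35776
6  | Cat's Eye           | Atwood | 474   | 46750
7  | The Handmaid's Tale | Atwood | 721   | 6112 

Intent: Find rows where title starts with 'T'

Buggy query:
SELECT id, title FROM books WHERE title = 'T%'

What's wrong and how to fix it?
Bug: '=' compares the literal string including the % character; pattern matching needs LIKE

Fix: Replace '=' with LIKE so 'T%' is treated as a pattern

Corrected query:
SELECT id, title FROM books WHERE title LIKE 'T%'

Result:
id | title              
---+--------------------
7  | The Handmaid's Tale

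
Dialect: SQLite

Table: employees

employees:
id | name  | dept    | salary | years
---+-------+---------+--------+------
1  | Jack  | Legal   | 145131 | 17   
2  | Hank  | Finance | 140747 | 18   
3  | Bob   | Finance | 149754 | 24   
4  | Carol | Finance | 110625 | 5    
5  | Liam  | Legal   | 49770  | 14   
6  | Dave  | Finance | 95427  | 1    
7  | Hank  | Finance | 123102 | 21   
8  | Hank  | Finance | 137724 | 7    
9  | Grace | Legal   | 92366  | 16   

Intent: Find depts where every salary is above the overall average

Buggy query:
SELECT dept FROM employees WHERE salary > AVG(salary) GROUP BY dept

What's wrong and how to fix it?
Bug: AVG() is an aggregate; it can't sit directly in WHERE

Fix: Use a subquery for AVG and a HAVING MIN(...) filter so the condition holds for every row in the group

Corrected query:
SELECT dept FROM employees GROUP BY dept HAVING MIN(salary) > (SELECT AVG(salary) FROM employees)

Result:
(no rows)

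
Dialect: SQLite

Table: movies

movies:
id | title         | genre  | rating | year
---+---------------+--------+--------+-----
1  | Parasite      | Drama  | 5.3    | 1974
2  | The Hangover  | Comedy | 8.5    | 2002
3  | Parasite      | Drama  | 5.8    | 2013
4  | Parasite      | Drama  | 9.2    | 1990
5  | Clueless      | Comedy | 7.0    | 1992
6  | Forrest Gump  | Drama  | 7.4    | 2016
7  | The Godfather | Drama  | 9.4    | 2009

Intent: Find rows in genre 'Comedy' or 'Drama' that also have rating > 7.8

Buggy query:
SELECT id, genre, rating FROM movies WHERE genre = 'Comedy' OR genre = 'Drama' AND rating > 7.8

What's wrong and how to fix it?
Bug: AND binds tighter than OR, so this parses as genre = 'Comedy' OR (genre = 'Drama' AND rating > 7.8)

Fix: Group the OR with parentheses (or use IN), then AND the threshold

Corrected query:
SELECT id, genre, rating FROM movies WHERE (genre = 'Comedy' OR genre = 'Drama') AND rating > 7.8

Result:
id | genre  | rating
---+--------+-------
2  | Comedy | 8.5   
4  | Drama  | 9.2   
7  | Drama  | 9.4   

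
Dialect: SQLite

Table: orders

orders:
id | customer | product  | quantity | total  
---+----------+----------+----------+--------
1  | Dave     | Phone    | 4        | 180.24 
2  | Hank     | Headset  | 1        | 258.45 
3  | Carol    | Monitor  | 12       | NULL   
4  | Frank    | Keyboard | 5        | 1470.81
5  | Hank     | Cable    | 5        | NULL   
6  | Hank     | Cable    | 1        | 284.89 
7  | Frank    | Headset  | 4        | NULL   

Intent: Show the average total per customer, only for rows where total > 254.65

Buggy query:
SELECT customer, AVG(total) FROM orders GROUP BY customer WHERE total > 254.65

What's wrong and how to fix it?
Bug: Row-level WHERE must come before GROUP BY in the clause order

Fix: Place WHERE between FROM and GROUP BY

Corrected query:
SELECT customer, AVG(total) FROM orders WHERE total > 254.65 GROUP BY customer

Result:
customer | AVG(total)
---------+-----------
Frank    | 1470.81   
Hank     | 271.67    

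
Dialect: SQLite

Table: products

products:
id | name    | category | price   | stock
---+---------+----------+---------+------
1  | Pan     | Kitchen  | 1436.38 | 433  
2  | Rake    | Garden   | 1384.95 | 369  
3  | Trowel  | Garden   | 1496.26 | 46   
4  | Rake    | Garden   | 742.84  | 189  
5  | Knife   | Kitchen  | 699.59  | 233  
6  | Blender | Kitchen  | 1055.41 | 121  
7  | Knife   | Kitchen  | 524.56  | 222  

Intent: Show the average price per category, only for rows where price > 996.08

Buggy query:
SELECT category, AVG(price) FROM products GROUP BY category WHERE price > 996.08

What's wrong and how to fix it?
Bug: Row-level WHERE must come before GROUP BY in the clause order

Fix: Place WHERE between FROM and GROUP BY

Corrected query:
SELECT category, AVG(price) FROM products WHERE price > 996.08 GROUP BY category

Result:
category | AVG(price)
---------+-----------
Garden   | 1440.605  
Kitchen  | 1245.895  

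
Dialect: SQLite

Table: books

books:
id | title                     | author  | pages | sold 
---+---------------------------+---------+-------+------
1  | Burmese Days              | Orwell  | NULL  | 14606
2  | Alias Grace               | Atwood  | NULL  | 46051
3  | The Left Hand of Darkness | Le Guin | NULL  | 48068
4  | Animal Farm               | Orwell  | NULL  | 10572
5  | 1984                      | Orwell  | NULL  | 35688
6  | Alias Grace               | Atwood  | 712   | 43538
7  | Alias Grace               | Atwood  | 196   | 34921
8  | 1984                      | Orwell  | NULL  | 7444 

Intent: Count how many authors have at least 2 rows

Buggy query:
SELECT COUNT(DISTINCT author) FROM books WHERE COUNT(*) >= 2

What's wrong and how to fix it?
Bug: WHERE filters individual rows, not groups, so a group-level COUNT is invalid there

Fix: Use a subquery that GROUPs and filters with HAVING, then count its rows

Corrected query:
SELECT COUNT(*) FROM (SELECT author FROM books GROUP BY author HAVING COUNT(*) >= 2)

Result:
COUNT(*)
--------
2       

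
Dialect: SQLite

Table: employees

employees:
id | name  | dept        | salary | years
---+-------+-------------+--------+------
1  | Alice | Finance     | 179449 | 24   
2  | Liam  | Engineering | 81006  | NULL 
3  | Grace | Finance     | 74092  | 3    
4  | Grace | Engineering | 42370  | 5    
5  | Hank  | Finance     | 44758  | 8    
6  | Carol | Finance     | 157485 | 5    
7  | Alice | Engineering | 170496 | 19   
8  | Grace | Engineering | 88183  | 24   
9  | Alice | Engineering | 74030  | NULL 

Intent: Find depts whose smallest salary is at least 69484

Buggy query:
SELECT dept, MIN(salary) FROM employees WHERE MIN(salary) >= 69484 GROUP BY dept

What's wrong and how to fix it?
Bug: Aggregates like MIN are computed per group after WHERE runs

Fix: Replace WHERE with HAVING after the GROUP BY

Corrected query:
SELECT dept, MIN(salary) FROM employees GROUP BY dept HAVING MIN(salary) >= 69484

Result:
(no rows)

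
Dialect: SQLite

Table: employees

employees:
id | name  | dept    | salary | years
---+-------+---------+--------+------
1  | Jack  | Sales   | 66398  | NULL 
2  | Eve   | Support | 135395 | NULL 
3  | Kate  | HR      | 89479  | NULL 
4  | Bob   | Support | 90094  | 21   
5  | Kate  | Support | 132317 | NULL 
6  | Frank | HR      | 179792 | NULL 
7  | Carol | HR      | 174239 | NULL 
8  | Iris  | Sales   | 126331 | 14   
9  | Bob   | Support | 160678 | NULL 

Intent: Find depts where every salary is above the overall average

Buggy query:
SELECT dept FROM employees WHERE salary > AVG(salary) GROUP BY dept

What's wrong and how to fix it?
Bug: WHERE evaluates per row before aggregation, so AVG() is unavailable

Fix: Compute the overall average in a scalar subquery and compare each group's MIN against it in HAVING

Corrected query:
SELECT dept FROM employees GROUP BY dept HAVING MIN(salary) > (SELECT AVG(salary) FROM employees)

Result:
(no rows)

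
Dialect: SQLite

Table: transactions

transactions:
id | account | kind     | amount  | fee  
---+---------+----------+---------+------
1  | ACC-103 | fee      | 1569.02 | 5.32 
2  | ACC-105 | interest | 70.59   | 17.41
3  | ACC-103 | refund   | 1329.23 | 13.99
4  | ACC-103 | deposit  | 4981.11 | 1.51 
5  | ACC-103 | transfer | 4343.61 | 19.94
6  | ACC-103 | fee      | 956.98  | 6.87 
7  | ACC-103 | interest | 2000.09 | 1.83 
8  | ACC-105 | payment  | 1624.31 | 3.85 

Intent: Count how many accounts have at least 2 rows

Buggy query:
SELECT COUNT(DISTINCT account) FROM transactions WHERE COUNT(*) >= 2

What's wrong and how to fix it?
Bug: WHERE filters individual rows, not groups, so a group-level COUNT is invalid there

Fix: Use a subquery that GROUPs and filters with HAVING, then count its rows

Corrected query:
SELECT COUNT(*) FROM (SELECT account FROM transactions GROUP BY account HAVING COUNT(*) >= 2)

Result:
COUNT(*)
--------
2       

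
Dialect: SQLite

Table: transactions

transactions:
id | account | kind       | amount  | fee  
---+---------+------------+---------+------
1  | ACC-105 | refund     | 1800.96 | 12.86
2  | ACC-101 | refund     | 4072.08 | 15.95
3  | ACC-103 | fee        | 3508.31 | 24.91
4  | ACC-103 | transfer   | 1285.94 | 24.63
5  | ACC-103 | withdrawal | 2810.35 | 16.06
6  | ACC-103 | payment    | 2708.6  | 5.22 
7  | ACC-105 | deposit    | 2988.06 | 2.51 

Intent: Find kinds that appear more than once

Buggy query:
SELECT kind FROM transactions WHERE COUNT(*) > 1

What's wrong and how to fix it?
Bug: WHERE can't reference COUNT(*); aggregates are computed after WHERE

Fix: Group first, then use HAVING for the count condition

Corrected query:
SELECT kind FROM transactions GROUP BY kind HAVING COUNT(*) > 1

Result:
kind  
------
refund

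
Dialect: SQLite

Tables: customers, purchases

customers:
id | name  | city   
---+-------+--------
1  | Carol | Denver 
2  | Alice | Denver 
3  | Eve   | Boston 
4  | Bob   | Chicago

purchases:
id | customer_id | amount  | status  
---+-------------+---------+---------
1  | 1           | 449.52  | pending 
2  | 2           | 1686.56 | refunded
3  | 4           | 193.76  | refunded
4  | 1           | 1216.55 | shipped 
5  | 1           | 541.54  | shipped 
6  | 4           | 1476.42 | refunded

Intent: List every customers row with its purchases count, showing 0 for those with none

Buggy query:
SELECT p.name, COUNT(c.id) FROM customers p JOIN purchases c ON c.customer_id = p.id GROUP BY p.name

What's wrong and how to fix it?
Bug: INNER JOIN drops customers rows that have no matching purchases rows

Fix: Switch to LEFT JOIN to retain unmatched parent rows

Corrected query:
SELECT p.name, COUNT(c.id) FROM customers p LEFT JOIN purchases c ON c.customer_id = p.id GROUP BY p.name

Result:
name  | COUNT(c.id)
------+------------
Alice | 1          
Bob   | 2          
Carol | 3          
Eve   | 0          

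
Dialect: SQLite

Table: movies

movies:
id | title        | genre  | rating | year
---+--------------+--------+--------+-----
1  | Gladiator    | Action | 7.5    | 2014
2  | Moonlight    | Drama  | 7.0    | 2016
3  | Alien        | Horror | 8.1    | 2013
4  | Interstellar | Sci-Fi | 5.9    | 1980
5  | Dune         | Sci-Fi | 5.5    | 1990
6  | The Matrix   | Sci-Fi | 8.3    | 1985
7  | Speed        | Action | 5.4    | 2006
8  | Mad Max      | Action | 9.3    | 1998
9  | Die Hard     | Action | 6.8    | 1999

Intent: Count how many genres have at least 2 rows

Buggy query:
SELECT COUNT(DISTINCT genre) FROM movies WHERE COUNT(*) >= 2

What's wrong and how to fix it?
Bug: WHERE filters individual rows, not groups, so a group-level COUNT is invalid there

Fix: Group first with HAVING COUNT(*) >= 2, then COUNT the resulting groups

Corrected query:
SELECT COUNT(*) FROM (SELECT genre FROM movies GROUP BY genre HAVING COUNT(*) >= 2)

Result:
COUNT(*)
--------
2       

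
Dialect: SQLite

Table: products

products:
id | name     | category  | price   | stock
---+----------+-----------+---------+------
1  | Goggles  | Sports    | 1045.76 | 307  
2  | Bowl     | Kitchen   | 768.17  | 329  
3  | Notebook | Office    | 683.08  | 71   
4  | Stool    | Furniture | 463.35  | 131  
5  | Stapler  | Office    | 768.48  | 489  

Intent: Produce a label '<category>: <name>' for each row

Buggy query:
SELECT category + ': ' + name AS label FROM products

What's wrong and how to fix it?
Bug: '+' is numeric addition; on text columns SQLite converts them to 0 instead of concatenating

Fix: Use the || operator for string concatenation

Corrected query:
SELECT category || ': ' || name AS label FROM products

Result:
label           
----------------
Sports: Goggles 
Kitchen: Bowl   
Office: Notebook
Furniture: Stool
Office: Stapler 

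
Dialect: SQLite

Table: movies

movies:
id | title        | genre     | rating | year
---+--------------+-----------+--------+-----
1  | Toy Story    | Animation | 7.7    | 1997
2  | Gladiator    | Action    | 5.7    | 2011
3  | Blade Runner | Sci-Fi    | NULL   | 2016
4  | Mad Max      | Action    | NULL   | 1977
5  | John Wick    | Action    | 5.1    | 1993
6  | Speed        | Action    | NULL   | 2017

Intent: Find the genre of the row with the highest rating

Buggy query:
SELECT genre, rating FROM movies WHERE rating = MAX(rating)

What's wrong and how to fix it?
Bug: WHERE is evaluated per row; an aggregate over the whole table isn't defined there

Fix: Wrap MAX in a scalar subquery so WHERE compares against a single value

Corrected query:
SELECT genre, rating FROM movies WHERE rating = (SELECT MAX(rating) FROM movies)

Result:
genre     | rating
----------+-------
Animation | 7.7   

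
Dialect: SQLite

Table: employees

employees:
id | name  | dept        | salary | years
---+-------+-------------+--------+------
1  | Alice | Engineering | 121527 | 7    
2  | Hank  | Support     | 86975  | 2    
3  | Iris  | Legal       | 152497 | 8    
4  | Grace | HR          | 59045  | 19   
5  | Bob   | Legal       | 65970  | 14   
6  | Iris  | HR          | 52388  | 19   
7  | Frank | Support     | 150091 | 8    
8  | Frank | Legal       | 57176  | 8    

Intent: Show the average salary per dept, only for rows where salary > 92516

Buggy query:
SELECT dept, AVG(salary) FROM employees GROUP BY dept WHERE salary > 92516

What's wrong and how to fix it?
Bug: WHERE cannot follow GROUP BY

Fix: Place WHERE between FROM and GROUP BY

Corrected query:
SELECT dept, AVG(salary) FROM employees WHERE salary > 92516 GROUP BY dept

Result:
dept        | AVG(salary)
------------+------------
Engineering | 121527     
Legal       | 152497     
Support     | 150091     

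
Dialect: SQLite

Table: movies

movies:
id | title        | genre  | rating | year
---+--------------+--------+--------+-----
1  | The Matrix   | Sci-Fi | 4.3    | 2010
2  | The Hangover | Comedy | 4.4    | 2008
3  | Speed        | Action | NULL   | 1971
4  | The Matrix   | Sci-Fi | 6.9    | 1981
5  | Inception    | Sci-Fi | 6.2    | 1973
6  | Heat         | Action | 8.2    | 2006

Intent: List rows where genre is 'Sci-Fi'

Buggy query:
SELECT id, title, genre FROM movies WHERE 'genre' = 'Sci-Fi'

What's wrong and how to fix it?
Bug: Single quotes denote string literals in SQL; the column name is being compared as a constant string

Fix: Remove the quotes around the column name (or use double quotes for an identifier)

Corrected query:
SELECT id, title, genre FROM movies WHERE genre = 'Sci-Fi'

Result:
id | title      | genre 
---+------------+-------
1  | The Matrix | Sci-Fi
4  | The Matrix | Sci-Fi
5  | Inception  | Sci-Fi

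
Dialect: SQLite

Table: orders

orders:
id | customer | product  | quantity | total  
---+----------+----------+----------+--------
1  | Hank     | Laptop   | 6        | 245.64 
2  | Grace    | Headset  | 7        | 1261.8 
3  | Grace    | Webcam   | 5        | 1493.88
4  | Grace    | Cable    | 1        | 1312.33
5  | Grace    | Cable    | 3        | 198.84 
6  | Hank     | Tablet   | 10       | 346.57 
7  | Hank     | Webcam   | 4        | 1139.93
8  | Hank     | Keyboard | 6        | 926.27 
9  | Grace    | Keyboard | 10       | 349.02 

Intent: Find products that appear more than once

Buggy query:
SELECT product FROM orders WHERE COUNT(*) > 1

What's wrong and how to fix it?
Bug: WHERE can't reference COUNT(*); aggregates are computed after WHERE

Fix: GROUP BY product, then filter groups with HAVING COUNT(*) > 1

Corrected query:
SELECT product FROM orders GROUP BY product HAVING COUNT(*) > 1

Result:
product 
--------
Cable   
Keyboard
Webcam  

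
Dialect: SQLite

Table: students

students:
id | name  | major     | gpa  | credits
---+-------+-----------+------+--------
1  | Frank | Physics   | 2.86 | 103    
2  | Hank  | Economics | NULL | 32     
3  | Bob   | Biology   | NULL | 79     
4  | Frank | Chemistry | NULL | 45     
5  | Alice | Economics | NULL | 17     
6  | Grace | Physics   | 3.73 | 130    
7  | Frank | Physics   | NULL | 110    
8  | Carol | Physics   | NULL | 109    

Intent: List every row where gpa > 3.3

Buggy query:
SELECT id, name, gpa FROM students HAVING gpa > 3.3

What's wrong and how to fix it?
Bug: This is a non-aggregate query (no GROUP BY, no aggregates), so in SQLite the HAVING clause is invalid here; a row-level condition belongs in WHERE

Fix: Replace HAVING with WHERE since the condition applies to individual rows

Corrected query:
SELECT id, name, gpa FROM students WHERE gpa > 3.3

Result:
id | name  | gpa 
---+-------+-----
6  | Grace | 3.73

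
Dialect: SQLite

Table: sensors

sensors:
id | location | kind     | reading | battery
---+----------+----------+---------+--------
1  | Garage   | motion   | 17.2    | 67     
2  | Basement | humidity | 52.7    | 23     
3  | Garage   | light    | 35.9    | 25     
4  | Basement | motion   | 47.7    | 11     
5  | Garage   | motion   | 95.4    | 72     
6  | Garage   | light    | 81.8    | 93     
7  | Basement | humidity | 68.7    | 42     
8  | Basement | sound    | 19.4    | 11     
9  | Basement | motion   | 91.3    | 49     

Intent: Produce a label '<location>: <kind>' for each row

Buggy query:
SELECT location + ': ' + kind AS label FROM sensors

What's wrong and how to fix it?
Bug: SQLite uses || for string concatenation; + coerces text to numbers (yielding 0)

Fix: Replace + with || to concatenate text

Corrected query:
SELECT location || ': ' || kind AS label FROM sensors

Result:
label             
------------------
Garage: motion    
Basement: humidity
Garage: light     
Basement: motion  
Garage: motion    
Garage: light     
Basement: humidity
Basement: sound   
Basement: motion  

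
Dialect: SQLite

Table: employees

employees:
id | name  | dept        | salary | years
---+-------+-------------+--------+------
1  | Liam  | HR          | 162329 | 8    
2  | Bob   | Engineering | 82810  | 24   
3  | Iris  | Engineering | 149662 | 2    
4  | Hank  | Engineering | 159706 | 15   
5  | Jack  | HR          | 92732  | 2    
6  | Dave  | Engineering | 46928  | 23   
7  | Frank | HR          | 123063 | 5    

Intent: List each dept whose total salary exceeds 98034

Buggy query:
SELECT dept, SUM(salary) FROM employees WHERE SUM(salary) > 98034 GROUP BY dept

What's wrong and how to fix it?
Bug: SUM(salary) is an aggregate, but WHERE filters rows before aggregation

Fix: Move the aggregate condition to a HAVING clause

Corrected query:
SELECT dept, SUM(salary) FROM employees GROUP BY dept HAVING SUM(salary) > 98034

Result:
dept        | SUM(salary)
------------+------------
Engineering | 439106     
HR          | 378124     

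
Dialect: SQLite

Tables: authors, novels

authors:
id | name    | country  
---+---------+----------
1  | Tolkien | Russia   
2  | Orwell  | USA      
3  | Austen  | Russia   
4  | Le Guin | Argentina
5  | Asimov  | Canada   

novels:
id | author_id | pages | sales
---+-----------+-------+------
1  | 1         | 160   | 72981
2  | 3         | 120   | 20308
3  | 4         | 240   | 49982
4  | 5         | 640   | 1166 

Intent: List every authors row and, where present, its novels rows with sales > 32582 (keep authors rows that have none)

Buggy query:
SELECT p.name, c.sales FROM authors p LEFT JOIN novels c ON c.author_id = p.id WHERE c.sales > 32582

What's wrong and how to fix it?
Bug: Filtering c.sales in WHERE discards the NULL rows produced by LEFT JOIN, turning it into an inner join

Fix: Move the right-table condition into the ON clause so unmatched parents are kept

Corrected query:
SELECT p.name, c.sales FROM authors p LEFT JOIN novels c ON c.author_id = p.id AND c.sales > 32582

Result:
name    | sales
--------+------
Tolkien | 72981
Orwell  | NULL 
Austen  | NULL 
Le Guin | 49982
Asimov  | NULL 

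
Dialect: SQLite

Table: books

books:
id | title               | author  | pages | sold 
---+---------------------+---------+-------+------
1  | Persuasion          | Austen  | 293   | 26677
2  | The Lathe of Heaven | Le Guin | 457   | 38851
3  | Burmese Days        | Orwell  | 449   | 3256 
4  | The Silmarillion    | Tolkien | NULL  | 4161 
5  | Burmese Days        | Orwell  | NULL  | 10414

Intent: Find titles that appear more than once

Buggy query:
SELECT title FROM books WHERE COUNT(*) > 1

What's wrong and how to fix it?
Bug: WHERE can't reference COUNT(*); aggregates are computed after WHERE

Fix: GROUP BY title, then filter groups with HAVING COUNT(*) > 1

Corrected query:
SELECT title FROM books GROUP BY title HAVING COUNT(*) > 1

Result:
title       
------------
Burmese Days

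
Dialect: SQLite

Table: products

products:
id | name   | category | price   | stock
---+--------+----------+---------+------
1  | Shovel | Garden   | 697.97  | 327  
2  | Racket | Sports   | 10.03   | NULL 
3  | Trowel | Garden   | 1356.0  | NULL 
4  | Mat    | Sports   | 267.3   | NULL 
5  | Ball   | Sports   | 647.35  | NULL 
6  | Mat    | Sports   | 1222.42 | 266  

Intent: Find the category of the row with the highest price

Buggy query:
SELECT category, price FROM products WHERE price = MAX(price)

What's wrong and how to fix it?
Bug: WHERE is evaluated per row; an aggregate over the whole table isn't defined there

Fix: Use a subquery: WHERE price = (SELECT MAX(price) FROM products)

Corrected query:
SELECT category, price FROM products WHERE price = (SELECT MAX(price) FROM products)

Result:
category | price
---------+------
Garden   | 1356 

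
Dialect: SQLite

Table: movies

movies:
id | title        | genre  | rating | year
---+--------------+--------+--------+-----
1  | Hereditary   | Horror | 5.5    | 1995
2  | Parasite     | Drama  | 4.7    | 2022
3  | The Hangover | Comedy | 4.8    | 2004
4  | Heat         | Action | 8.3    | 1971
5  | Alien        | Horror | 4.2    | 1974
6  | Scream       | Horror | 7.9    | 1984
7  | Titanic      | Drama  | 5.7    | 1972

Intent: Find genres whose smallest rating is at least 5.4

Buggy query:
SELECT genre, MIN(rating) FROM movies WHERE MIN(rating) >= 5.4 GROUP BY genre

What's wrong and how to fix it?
Bug: Aggregates like MIN are computed per group after WHERE runs

Fix: Use HAVING for the per-group MIN condition

Corrected query:
SELECT genre, MIN(rating) FROM movies GROUP BY genre HAVING MIN(rating) >= 5.4

Result:
genre  | MIN(rating)
-------+------------
Action | 8.3        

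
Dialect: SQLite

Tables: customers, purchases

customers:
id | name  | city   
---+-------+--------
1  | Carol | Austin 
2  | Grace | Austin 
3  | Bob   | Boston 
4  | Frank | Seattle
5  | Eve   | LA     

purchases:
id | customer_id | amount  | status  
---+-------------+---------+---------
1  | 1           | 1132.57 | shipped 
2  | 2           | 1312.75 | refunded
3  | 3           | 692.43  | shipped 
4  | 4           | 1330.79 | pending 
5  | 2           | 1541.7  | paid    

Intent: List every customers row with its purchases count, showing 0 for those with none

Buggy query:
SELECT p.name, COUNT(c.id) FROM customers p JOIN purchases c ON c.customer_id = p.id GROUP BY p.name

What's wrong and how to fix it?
Bug: INNER JOIN drops customers rows that have no matching purchases rows

Fix: Switch to LEFT JOIN to retain unmatched parent rows

Corrected query:
SELECT p.name, COUNT(c.id) FROM customers p LEFT JOIN purchases c ON c.customer_id = p.id GROUP BY p.name

Result:
name  | COUNT(c.id)
------+------------
Bob   | 1          
Carol | 1          
Eve   | 0          
Frank | 1          
Grace | 2          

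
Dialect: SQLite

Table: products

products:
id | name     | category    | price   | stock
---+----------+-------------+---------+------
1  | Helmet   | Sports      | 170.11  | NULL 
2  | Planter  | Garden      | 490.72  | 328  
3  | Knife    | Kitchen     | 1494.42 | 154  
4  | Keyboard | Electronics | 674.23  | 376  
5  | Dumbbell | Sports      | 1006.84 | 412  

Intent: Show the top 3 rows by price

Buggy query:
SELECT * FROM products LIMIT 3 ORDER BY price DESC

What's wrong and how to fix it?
Bug: LIMIT must come after ORDER BY

Fix: Sort with ORDER BY, then apply LIMIT

Corrected query:
SELECT * FROM products ORDER BY price DESC LIMIT 3

Result:
id | name     | category    | price   | stock
---+----------+-------------+---------+------
3  | Knife    | Kitchen     | 1494.42 | 154  
5  | Dumbbell | Sports      | 1006.84 | 412  
4  | Keyboard | Electronics | 674.23  | 376  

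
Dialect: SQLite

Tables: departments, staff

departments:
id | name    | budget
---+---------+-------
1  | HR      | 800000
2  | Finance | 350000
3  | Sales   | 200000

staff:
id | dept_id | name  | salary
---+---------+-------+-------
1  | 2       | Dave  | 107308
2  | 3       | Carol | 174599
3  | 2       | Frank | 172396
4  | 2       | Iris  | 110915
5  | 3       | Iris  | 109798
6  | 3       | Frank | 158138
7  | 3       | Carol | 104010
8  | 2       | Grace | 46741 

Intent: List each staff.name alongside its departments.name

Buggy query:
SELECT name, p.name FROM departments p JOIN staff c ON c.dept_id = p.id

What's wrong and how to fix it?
Bug: 'name' exists in both joined tables, so the database can't tell which one is meant

Fix: Prefix ambiguous columns with the table alias

Corrected query:
SELECT c.name, p.name FROM departments p JOIN staff c ON c.dept_id = p.id

Result:
name  | name   
------+--------
Dave  | Finance
Carol | Sales  
Frank | Finance
Iris  | Finance
Iris  | Sales  
Frank | Sales  
Carol | Sales  
Grace | Finance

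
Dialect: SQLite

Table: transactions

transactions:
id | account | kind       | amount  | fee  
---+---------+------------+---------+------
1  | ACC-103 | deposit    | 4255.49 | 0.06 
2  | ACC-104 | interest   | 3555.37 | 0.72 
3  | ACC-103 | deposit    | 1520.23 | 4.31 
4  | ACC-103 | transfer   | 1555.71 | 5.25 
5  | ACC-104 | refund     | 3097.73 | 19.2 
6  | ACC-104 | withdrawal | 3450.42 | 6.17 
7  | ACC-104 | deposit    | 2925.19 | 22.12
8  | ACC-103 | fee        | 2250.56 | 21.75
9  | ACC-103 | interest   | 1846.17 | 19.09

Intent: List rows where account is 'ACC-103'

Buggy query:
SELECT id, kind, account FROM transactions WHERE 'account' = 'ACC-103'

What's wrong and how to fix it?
Bug: Single quotes denote string literals in SQL; the column name is being compared as a constant string

Fix: Reference the column as account without single quotes

Corrected query:
SELECT id, kind, account FROM transactions WHERE account = 'ACC-103'

Result:
id | kind     | account
---+----------+--------
1  | deposit  | ACC-103
3  | deposit  | ACC-103
4  | transfer | ACC-103
8  | fee      | ACC-103
9  | interest | ACC-103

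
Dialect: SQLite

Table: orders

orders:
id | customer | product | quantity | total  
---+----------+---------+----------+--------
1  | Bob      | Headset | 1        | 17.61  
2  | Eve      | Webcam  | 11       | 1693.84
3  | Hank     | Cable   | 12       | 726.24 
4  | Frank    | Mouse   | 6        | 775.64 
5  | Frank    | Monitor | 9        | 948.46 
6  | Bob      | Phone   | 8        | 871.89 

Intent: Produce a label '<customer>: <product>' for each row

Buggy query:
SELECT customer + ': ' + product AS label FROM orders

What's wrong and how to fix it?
Bug: '+' is numeric addition; on text columns SQLite converts them to 0 instead of concatenating

Fix: Use the || operator for string concatenation

Corrected query:
SELECT customer || ': ' || product AS label FROM orders

Result:
label         
--------------
Bob: Headset  
Eve: Webcam   
Hank: Cable   
Frank: Mouse  
Frank: Monitor
Bob: Phone    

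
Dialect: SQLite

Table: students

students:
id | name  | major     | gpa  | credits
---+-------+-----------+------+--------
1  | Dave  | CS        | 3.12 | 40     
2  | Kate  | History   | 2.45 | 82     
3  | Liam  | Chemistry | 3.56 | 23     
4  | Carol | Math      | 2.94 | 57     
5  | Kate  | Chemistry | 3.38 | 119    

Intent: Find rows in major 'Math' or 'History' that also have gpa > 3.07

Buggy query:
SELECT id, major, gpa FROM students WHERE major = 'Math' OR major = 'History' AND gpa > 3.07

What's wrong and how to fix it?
Bug: AND binds tighter than OR, so this parses as major = 'Math' OR (major = 'History' AND gpa > 3.07)

Fix: Group the OR with parentheses (or use IN), then AND the threshold

Corrected query:
SELECT id, major, gpa FROM students WHERE (major = 'Math' OR major = 'History') AND gpa > 3.07

Result:
(no rows)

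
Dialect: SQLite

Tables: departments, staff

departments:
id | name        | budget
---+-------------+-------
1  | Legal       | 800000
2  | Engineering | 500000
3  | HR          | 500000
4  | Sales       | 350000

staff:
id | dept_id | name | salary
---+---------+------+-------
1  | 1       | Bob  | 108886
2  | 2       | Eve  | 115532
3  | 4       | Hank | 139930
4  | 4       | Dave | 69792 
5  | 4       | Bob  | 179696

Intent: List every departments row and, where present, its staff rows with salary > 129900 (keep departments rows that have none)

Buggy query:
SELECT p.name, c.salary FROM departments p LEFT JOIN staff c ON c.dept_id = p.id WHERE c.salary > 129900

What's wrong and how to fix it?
Bug: A WHERE condition on the right-hand table after LEFT JOIN drops unmatched parents

Fix: Put 'c.salary > 129900' in the JOIN's ON clause instead of WHERE

Corrected query:
SELECT p.name, c.salary FROM departments p LEFT JOIN staff c ON c.dept_id = p.id AND c.salary > 129900

Result:
name        | salary
------------+-------
Legal       | NULL  
Engineering | NULL  
HR          | NULL  
Sales       | 139930
Sales       | 179696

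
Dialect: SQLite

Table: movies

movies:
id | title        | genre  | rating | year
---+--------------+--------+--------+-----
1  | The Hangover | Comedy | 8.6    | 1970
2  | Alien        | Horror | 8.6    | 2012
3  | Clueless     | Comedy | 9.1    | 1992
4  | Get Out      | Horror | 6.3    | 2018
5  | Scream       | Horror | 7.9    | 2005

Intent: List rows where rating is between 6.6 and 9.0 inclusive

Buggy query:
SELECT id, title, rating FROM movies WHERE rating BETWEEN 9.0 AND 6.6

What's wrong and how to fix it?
Bug: The bounds are reversed; BETWEEN a AND b requires a <= b to match anything

Fix: Swap the bounds so the smaller value comes first

Corrected query:
SELECT id, title, rating FROM movies WHERE rating BETWEEN 6.6 AND 9.0

Result:
id | title        | rating
---+--------------+-------
1  | The Hangover | 8.6   
2  | Alien        | 8.6   
5  | Scream       | 7.9   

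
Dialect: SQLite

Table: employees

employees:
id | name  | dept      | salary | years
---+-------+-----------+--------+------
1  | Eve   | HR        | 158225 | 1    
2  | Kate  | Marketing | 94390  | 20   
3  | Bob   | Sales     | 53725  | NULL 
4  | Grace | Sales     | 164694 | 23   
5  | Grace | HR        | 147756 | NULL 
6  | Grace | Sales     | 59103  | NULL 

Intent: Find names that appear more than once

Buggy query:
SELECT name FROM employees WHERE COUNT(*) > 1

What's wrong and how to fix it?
Bug: COUNT(*) is an aggregate and cannot be used in WHERE

Fix: GROUP BY name, then filter groups with HAVING COUNT(*) > 1

Corrected query:
SELECT name FROM employees GROUP BY name HAVING COUNT(*) > 1

Result:
name 
-----
Grace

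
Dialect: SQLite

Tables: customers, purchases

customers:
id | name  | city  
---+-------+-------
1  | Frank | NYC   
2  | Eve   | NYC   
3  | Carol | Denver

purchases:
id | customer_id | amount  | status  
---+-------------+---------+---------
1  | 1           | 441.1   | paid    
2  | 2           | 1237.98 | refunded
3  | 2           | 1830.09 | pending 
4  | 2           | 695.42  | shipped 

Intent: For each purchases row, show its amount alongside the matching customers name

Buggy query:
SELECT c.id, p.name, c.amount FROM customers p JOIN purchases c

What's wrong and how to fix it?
Bug: JOIN with no ON clause produces a cartesian product; every purchases row pairs with every customers row

Fix: Add ON c.customer_id = p.id to the JOIN

Corrected query:
SELECT c.id, p.name, c.amount FROM customers p JOIN purchases c ON c.customer_id = p.id

Result:
id | name  | amount 
---+-------+--------
1  | Frank | 441.1  
2  | Eve   | 1237.98
3  | Eve   | 1830.09
4  | Eve   | 695.42 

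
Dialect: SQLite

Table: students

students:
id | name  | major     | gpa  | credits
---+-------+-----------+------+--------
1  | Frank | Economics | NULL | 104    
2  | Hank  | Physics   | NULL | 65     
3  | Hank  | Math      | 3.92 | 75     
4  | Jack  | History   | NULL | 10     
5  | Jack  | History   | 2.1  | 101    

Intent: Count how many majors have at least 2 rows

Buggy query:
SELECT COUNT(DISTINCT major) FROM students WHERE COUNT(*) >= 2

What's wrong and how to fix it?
Bug: COUNT(*) cannot appear in WHERE; the per-group count doesn't exist yet

Fix: Use a subquery that GROUPs and filters with HAVING, then count its rows

Corrected query:
SELECT COUNT(*) FROM (SELECT major FROM students GROUP BY major HAVING COUNT(*) >= 2)

Result:
COUNT(*)
--------
1       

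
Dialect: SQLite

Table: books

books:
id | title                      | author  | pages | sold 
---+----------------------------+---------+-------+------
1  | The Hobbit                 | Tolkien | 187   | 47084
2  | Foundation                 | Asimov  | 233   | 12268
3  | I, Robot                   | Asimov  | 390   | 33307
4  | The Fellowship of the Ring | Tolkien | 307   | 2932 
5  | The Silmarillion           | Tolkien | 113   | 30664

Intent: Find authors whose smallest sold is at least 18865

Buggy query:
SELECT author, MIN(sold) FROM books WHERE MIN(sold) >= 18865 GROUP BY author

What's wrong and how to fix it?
Bug: MIN() in WHERE is a misuse of aggregate

Fix: Replace WHERE with HAVING after the GROUP BY

Corrected query:
SELECT author, MIN(sold) FROM books GROUP BY author HAVING MIN(sold) >= 18865

Result:
(no rows)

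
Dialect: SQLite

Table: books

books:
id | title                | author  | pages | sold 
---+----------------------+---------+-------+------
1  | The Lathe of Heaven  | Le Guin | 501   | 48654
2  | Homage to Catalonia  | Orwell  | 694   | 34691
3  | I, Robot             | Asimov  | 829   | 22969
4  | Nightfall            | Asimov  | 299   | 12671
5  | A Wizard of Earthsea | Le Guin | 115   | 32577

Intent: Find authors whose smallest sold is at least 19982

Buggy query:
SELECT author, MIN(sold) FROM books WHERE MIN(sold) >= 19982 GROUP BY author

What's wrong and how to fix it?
Bug: MIN() in WHERE is a misuse of aggregate

Fix: Use HAVING for the per-group MIN condition

Corrected query:
SELECT author, MIN(sold) FROM books GROUP BY author HAVING MIN(sold) >= 19982

Result:
author  | MIN(sold)
--------+----------
Le Guin | 32577    
Orwell  | 34691    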